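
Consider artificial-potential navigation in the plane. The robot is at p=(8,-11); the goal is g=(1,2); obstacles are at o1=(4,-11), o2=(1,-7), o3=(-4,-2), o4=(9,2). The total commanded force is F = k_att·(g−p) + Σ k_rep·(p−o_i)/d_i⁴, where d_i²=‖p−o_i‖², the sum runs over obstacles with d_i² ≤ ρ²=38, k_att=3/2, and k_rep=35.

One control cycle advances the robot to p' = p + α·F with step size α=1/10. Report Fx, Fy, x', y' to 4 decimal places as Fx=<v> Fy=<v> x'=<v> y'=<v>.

F_att = 3/2·(g−p) = 3/2·(-7,13) = (-10.5000,19.5000)
o1: d²=16 ≤ ρ²=38; F_rep = 35·(4,0)/16² = (0.5469,0.0000)
o2: d²=65 > ρ²=38 → inactive
o3: d²=225 > ρ²=38 → inactive
o4: d²=170 > ρ²=38 → inactive
F = F_att + ΣF_rep = (-9.9531,19.5000)
p' = p + 1/10·F = (7.0047,-9.0500)

Fx=-9.9531 Fy=19.5000 x'=7.0047 y'=-9.0500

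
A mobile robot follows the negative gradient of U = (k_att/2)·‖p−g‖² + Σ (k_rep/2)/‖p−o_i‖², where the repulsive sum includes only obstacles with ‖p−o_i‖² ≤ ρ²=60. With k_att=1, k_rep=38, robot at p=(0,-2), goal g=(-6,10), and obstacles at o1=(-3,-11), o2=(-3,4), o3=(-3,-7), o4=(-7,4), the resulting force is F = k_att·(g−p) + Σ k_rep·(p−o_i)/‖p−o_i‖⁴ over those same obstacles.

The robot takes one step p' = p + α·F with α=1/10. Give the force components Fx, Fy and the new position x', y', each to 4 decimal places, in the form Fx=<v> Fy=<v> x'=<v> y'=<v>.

Fx=-5.8451 Fy=12.0518 x'=-0.5845 y'=-0.7948

F_att = 1·(g−p) = 1·(-6,12) = (-6.0000,12.0000)
o1: d²=90 > ρ²=60 → inactive
o2: d²=45 ≤ ρ²=60; F_rep = 38·(3,-6)/45² = (0.0563,-0.1126)
o3: d²=34 ≤ ρ²=60; F_rep = 38·(3,5)/34² = (0.0986,0.1644)
o4: d²=85 > ρ²=60 → inactive
F = F_att + ΣF_rep = (-5.8451,12.0518)
p' = p + 1/10·F = (-0.5845,-0.7948)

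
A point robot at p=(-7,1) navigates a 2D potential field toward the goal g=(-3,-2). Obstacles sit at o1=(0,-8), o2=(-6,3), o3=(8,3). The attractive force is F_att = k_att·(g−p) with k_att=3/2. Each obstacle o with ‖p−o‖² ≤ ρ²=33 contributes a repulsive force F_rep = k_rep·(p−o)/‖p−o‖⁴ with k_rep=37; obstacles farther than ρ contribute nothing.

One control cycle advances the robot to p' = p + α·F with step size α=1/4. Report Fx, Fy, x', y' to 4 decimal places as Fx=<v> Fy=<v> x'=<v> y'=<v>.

F_att = 3/2·(g−p) = 3/2·(4,-3) = (6.0000,-4.5000)
o1: d²=130 > ρ²=33 → inactive
o2: d²=5 ≤ ρ²=33; F_rep = 37·(-1,-2)/5² = (-1.4800,-2.9600)
o3: d²=229 > ρ²=33 → inactive
F = F_att + ΣF_rep = (4.5200,-7.4600)
p' = p + 1/4·F = (-5.8700,-0.8650)

Fx=4.5200 Fy=-7.4600 x'=-5.8700 y'=-0.8650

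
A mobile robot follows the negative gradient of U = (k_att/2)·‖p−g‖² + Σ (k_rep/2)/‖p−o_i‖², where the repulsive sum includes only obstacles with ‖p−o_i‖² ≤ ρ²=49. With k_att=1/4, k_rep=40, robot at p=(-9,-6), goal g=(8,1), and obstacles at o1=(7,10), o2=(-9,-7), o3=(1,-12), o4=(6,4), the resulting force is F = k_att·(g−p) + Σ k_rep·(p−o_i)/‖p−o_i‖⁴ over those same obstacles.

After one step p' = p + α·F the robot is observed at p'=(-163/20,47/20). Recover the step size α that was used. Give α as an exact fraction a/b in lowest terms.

F_att = 1/4·(g−p) = 1/4·(17,7) = (4.2500,1.7500)
o1: d²=512 > ρ²=49 → inactive
o2: d²=1 ≤ ρ²=49; F_rep = 40·(0,1)/1² = (0.0000,40.0000)
o3: d²=136 > ρ²=49 → inactive
o4: d²=325 > ρ²=49 → inactive
F = F_att + ΣF_rep = (4.2500,41.7500)
Δp = p'−p = (0.8500,8.3500); α = Δx/Fx = (17/20) / (17/4) = 1/5
check: Δy/Fy = (167/20) / (167/4) = 1/5 ✓

α = 1/5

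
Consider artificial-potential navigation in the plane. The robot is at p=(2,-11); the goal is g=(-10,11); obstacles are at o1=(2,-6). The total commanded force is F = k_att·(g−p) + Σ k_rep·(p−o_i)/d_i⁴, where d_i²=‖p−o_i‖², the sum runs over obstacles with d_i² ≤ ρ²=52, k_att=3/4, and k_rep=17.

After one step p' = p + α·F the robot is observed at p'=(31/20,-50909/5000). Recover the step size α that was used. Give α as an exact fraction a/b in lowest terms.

α = 1/20

F_att = 3/4·(g−p) = 3/4·(-12,22) = (-9.0000,16.5000)
o1: d²=25 ≤ ρ²=52; F_rep = 17·(0,-5)/25² = (0.0000,-0.1360)
F = F_att + ΣF_rep = (-9.0000,16.3640)
Δp = p'−p = (-0.4500,0.8182); α = Δx/Fx = (-9/20) / (-9) = 1/20
check: Δy/Fy = (4091/5000) / (4091/250) = 1/20 ✓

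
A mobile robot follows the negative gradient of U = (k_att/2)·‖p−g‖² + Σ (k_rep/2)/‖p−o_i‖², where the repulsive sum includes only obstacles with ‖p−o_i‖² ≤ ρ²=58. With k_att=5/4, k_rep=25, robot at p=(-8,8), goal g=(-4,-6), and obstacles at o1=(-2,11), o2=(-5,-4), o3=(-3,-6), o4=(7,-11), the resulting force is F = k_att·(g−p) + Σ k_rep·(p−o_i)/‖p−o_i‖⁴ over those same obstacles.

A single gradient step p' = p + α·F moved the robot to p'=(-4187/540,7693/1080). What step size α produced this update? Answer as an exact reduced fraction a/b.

F_att = 5/4·(g−p) = 5/4·(4,-14) = (5.0000,-17.5000)
o1: d²=45 ≤ ρ²=58; F_rep = 25·(-6,-3)/45² = (-0.0741,-0.0370)
o2: d²=153 > ρ²=58 → inactive
o3: d²=221 > ρ²=58 → inactive
o4: d²=586 > ρ²=58 → inactive
F = F_att + ΣF_rep = (4.9259,-17.5370)
Δp = p'−p = (0.2463,-0.8769); α = Δx/Fx = (133/540) / (133/27) = 1/20
check: Δy/Fy = (-947/1080) / (-947/54) = 1/20 ✓

α = 1/20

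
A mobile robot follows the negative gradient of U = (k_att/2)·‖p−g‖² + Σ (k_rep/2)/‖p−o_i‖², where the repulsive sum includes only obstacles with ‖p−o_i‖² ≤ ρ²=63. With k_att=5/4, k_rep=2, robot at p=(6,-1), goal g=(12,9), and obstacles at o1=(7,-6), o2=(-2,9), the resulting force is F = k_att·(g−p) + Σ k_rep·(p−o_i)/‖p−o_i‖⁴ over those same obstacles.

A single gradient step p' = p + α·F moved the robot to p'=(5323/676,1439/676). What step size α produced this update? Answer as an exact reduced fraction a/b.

F_att = 5/4·(g−p) = 5/4·(6,10) = (7.5000,12.5000)
o1: d²=26 ≤ ρ²=63; F_rep = 2·(-1,5)/26² = (-0.0030,0.0148)
o2: d²=164 > ρ²=63 → inactive
F = F_att + ΣF_rep = (7.4970,12.5148)
Δp = p'−p = (1.8743,3.1287); α = Δx/Fx = (1267/676) / (1267/169) = 1/4
check: Δy/Fy = (2115/676) / (2115/169) = 1/4 ✓

α = 1/4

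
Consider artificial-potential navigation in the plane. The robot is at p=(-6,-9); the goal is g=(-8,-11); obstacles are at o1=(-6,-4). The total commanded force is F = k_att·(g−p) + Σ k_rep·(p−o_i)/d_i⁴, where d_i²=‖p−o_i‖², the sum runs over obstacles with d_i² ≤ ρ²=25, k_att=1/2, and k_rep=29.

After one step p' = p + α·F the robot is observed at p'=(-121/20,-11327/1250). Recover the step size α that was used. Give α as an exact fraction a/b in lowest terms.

F_att = 1/2·(g−p) = 1/2·(-2,-2) = (-1.0000,-1.0000)
o1: d²=25 ≤ ρ²=25; F_rep = 29·(0,-5)/25² = (0.0000,-0.2320)
F = F_att + ΣF_rep = (-1.0000,-1.2320)
Δp = p'−p = (-0.0500,-0.0616); α = Δx/Fx = (-1/20) / (-1) = 1/20
check: Δy/Fy = (-77/1250) / (-154/125) = 1/20 ✓

α = 1/20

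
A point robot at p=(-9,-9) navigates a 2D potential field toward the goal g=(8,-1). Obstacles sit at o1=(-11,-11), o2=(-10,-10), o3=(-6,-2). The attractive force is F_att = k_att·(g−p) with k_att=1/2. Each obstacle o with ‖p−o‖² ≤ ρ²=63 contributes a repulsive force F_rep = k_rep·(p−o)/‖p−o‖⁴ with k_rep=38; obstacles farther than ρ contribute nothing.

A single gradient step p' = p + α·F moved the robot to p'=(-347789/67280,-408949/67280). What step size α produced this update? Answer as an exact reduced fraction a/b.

F_att = 1/2·(g−p) = 1/2·(17,8) = (8.5000,4.0000)
o1: d²=8 ≤ ρ²=63; F_rep = 38·(2,2)/8² = (1.1875,1.1875)
o2: d²=2 ≤ ρ²=63; F_rep = 38·(1,1)/2² = (9.5000,9.5000)
o3: d²=58 ≤ ρ²=63; F_rep = 38·(-3,-7)/58² = (-0.0339,-0.0791)
F = F_att + ΣF_rep = (19.1536,14.6084)
Δp = p'−p = (3.8307,2.9217); α = Δx/Fx = (257731/67280) / (257731/13456) = 1/5
check: Δy/Fy = (196571/67280) / (196571/13456) = 1/5 ✓

α = 1/5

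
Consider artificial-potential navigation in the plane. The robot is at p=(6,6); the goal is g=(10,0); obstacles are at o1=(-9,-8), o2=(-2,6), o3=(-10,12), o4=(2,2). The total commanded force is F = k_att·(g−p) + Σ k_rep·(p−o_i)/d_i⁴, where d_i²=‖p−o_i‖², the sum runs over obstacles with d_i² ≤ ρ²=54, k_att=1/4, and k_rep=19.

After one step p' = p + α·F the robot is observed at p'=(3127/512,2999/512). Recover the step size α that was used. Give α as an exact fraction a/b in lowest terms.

F_att = 1/4·(g−p) = 1/4·(4,-6) = (1.0000,-1.5000)
o1: d²=421 > ρ²=54 → inactive
o2: d²=64 > ρ²=54 → inactive
o3: d²=292 > ρ²=54 → inactive
o4: d²=32 ≤ ρ²=54; F_rep = 19·(4,4)/32² = (0.0742,0.0742)
F = F_att + ΣF_rep = (1.0742,-1.4258)
Δp = p'−p = (0.1074,-0.1426); α = Δx/Fx = (55/512) / (275/256) = 1/10
check: Δy/Fy = (-73/512) / (-365/256) = 1/10 ✓

α = 1/10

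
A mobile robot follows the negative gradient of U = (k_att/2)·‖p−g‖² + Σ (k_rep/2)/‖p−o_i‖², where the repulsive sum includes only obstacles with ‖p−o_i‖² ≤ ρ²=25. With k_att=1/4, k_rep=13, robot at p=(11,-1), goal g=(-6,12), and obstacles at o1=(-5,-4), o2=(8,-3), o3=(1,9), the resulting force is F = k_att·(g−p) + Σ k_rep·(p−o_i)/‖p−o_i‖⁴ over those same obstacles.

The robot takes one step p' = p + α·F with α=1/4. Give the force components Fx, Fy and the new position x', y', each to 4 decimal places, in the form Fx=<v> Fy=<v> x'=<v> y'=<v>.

Fx=-4.0192 Fy=3.4038 x'=9.9952 y'=-0.1490

F_att = 1/4·(g−p) = 1/4·(-17,13) = (-4.2500,3.2500)
o1: d²=265 > ρ²=25 → inactive
o2: d²=13 ≤ ρ²=25; F_rep = 13·(3,2)/13² = (0.2308,0.1538)
o3: d²=200 > ρ²=25 → inactive
F = F_att + ΣF_rep = (-4.0192,3.4038)
p' = p + 1/4·F = (9.9952,-0.1490)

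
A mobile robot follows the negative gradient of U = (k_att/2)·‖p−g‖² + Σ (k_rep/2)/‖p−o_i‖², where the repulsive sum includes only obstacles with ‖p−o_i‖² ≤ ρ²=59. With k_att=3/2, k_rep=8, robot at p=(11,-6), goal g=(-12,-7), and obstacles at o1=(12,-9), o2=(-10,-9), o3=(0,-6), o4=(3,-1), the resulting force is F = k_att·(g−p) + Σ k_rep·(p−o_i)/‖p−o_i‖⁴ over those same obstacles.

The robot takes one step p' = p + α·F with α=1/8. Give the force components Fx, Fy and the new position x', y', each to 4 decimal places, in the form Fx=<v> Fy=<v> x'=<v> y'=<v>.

Fx=-34.5800 Fy=-1.2600 x'=6.6775 y'=-6.1575

F_att = 3/2·(g−p) = 3/2·(-23,-1) = (-34.5000,-1.5000)
o1: d²=10 ≤ ρ²=59; F_rep = 8·(-1,3)/10² = (-0.0800,0.2400)
o2: d²=450 > ρ²=59 → inactive
o3: d²=121 > ρ²=59 → inactive
o4: d²=89 > ρ²=59 → inactive
F = F_att + ΣF_rep = (-34.5800,-1.2600)
p' = p + 1/8·F = (6.6775,-6.1575)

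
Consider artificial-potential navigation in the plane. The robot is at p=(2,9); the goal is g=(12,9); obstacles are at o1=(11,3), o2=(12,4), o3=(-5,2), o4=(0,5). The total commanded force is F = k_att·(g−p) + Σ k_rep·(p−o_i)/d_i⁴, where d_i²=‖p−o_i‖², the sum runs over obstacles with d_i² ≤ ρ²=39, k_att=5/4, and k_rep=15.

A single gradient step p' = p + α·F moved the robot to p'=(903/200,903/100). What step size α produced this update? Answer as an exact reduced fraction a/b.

α = 1/5

F_att = 5/4·(g−p) = 5/4·(10,0) = (12.5000,0.0000)
o1: d²=117 > ρ²=39 → inactive
o2: d²=125 > ρ²=39 → inactive
o3: d²=98 > ρ²=39 → inactive
o4: d²=20 ≤ ρ²=39; F_rep = 15·(2,4)/20² = (0.0750,0.1500)
F = F_att + ΣF_rep = (12.5750,0.1500)
Δp = p'−p = (2.5150,0.0300); α = Δx/Fx = (503/200) / (503/40) = 1/5
check: Δy/Fy = (3/100) / (3/20) = 1/5 ✓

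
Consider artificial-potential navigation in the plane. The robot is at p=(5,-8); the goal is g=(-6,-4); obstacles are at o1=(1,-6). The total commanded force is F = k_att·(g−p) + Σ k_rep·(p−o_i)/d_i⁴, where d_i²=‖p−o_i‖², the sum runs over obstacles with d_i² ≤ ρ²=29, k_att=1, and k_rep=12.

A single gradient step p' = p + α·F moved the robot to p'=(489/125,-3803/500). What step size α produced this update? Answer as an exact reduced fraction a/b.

F_att = 1·(g−p) = 1·(-11,4) = (-11.0000,4.0000)
o1: d²=20 ≤ ρ²=29; F_rep = 12·(4,-2)/20² = (0.1200,-0.0600)
F = F_att + ΣF_rep = (-10.8800,3.9400)
Δp = p'−p = (-1.0880,0.3940); α = Δx/Fx = (-136/125) / (-272/25) = 1/10
check: Δy/Fy = (197/500) / (197/50) = 1/10 ✓

α = 1/10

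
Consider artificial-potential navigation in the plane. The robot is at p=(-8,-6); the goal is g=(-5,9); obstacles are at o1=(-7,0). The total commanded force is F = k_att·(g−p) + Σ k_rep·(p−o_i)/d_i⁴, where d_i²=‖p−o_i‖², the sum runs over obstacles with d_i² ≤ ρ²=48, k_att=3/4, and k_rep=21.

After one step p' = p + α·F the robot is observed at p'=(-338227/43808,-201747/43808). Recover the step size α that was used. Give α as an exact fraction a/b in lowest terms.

α = 1/8

F_att = 3/4·(g−p) = 3/4·(3,15) = (2.2500,11.2500)
o1: d²=37 ≤ ρ²=48; F_rep = 21·(-1,-6)/37² = (-0.0153,-0.0920)
F = F_att + ΣF_rep = (2.2347,11.1580)
Δp = p'−p = (0.2793,1.3947); α = Δx/Fx = (12237/43808) / (12237/5476) = 1/8
check: Δy/Fy = (61101/43808) / (61101/5476) = 1/8 ✓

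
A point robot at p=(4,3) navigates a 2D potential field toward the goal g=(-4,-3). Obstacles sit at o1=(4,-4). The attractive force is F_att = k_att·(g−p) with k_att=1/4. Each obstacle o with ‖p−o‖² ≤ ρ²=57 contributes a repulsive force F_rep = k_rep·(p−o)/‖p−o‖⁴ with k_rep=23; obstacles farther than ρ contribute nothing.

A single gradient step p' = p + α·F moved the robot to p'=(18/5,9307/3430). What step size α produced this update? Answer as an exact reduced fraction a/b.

F_att = 1/4·(g−p) = 1/4·(-8,-6) = (-2.0000,-1.5000)
o1: d²=49 ≤ ρ²=57; F_rep = 23·(0,7)/49² = (0.0000,0.0671)
F = F_att + ΣF_rep = (-2.0000,-1.4329)
Δp = p'−p = (-0.4000,-0.2866); α = Δx/Fx = (-2/5) / (-2) = 1/5
check: Δy/Fy = (-983/3430) / (-983/686) = 1/5 ✓

α = 1/5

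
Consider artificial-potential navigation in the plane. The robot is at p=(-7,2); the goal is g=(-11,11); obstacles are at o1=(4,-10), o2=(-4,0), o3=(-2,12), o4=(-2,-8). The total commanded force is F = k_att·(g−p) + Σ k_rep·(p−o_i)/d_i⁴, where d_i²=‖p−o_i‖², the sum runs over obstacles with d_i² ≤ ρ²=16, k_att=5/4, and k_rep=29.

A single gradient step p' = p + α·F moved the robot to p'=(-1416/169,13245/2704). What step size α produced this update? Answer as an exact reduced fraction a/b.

F_att = 5/4·(g−p) = 5/4·(-4,9) = (-5.0000,11.2500)
o1: d²=265 > ρ²=16 → inactive
o2: d²=13 ≤ ρ²=16; F_rep = 29·(-3,2)/13² = (-0.5148,0.3432)
o3: d²=125 > ρ²=16 → inactive
o4: d²=125 > ρ²=16 → inactive
F = F_att + ΣF_rep = (-5.5148,11.5932)
Δp = p'−p = (-1.3787,2.8983); α = Δx/Fx = (-233/169) / (-932/169) = 1/4
check: Δy/Fy = (7837/2704) / (7837/676) = 1/4 ✓

α = 1/4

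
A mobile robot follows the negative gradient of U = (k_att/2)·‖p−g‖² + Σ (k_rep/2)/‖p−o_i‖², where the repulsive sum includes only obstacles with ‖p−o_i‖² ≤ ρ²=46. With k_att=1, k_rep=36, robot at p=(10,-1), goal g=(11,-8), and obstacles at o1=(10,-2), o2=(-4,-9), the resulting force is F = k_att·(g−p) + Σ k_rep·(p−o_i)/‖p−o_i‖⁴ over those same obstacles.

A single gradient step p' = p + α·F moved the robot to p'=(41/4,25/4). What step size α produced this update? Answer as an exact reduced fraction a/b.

F_att = 1·(g−p) = 1·(1,-7) = (1.0000,-7.0000)
o1: d²=1 ≤ ρ²=46; F_rep = 36·(0,1)/1² = (0.0000,36.0000)
o2: d²=260 > ρ²=46 → inactive
F = F_att + ΣF_rep = (1.0000,29.0000)
Δp = p'−p = (0.2500,7.2500); α = Δx/Fx = (1/4) / (1) = 1/4
check: Δy/Fy = (29/4) / (29) = 1/4 ✓

α = 1/4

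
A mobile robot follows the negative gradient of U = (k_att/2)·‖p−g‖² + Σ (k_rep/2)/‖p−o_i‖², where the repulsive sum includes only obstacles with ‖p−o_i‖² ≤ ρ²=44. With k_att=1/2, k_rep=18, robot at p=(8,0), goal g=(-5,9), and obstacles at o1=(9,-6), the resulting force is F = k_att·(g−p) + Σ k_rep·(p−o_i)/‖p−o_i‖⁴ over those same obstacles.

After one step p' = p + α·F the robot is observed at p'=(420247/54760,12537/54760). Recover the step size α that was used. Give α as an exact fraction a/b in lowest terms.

α = 1/20

F_att = 1/2·(g−p) = 1/2·(-13,9) = (-6.5000,4.5000)
o1: d²=37 ≤ ρ²=44; F_rep = 18·(-1,6)/37² = (-0.0131,0.0789)
F = F_att + ΣF_rep = (-6.5131,4.5789)
Δp = p'−p = (-0.3257,0.2289); α = Δx/Fx = (-17833/54760) / (-17833/2738) = 1/20
check: Δy/Fy = (12537/54760) / (12537/2738) = 1/20 ✓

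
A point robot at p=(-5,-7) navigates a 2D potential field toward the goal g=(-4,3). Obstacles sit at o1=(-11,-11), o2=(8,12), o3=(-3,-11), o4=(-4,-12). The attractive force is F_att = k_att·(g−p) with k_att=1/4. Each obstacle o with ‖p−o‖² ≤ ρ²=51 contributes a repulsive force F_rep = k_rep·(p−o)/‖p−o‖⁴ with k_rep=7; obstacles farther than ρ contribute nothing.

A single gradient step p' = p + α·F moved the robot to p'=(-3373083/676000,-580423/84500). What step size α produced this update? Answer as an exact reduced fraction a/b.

α = 1/20

F_att = 1/4·(g−p) = 1/4·(1,10) = (0.2500,2.5000)
o1: d²=52 > ρ²=51 → inactive
o2: d²=530 > ρ²=51 → inactive
o3: d²=20 ≤ ρ²=51; F_rep = 7·(-2,4)/20² = (-0.0350,0.0700)
o4: d²=26 ≤ ρ²=51; F_rep = 7·(-1,5)/26² = (-0.0104,0.0518)
F = F_att + ΣF_rep = (0.2046,2.6218)
Δp = p'−p = (0.0102,0.1311); α = Δx/Fx = (6917/676000) / (6917/33800) = 1/20
check: Δy/Fy = (11077/84500) / (11077/4225) = 1/20 ✓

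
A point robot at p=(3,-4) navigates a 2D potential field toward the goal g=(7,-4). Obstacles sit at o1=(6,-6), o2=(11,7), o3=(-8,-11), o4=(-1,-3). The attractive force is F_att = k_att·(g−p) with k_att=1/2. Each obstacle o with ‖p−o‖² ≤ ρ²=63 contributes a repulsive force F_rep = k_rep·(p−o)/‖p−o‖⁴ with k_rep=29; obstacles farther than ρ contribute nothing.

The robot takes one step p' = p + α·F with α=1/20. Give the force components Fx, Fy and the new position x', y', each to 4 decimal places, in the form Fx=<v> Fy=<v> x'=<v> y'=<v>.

Fx=1.8866 Fy=0.2428 x'=3.0943 y'=-3.9879

F_att = 1/2·(g−p) = 1/2·(4,0) = (2.0000,0.0000)
o1: d²=13 ≤ ρ²=63; F_rep = 29·(-3,2)/13² = (-0.5148,0.3432)
o2: d²=185 > ρ²=63 → inactive
o3: d²=170 > ρ²=63 → inactive
o4: d²=17 ≤ ρ²=63; F_rep = 29·(4,-1)/17² = (0.4014,-0.1003)
F = F_att + ΣF_rep = (1.8866,0.2428)
p' = p + 1/20·F = (3.0943,-3.9879)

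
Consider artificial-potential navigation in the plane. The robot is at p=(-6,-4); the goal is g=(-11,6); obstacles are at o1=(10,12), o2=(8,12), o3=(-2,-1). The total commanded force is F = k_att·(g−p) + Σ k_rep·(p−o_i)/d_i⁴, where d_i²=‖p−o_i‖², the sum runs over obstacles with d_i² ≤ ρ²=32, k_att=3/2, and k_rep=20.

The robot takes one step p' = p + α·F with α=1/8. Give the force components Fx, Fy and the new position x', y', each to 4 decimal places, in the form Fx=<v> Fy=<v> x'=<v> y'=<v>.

Fx=-7.6280 Fy=14.9040 x'=-6.9535 y'=-2.1370

F_att = 3/2·(g−p) = 3/2·(-5,10) = (-7.5000,15.0000)
o1: d²=512 > ρ²=32 → inactive
o2: d²=452 > ρ²=32 → inactive
o3: d²=25 ≤ ρ²=32; F_rep = 20·(-4,-3)/25² = (-0.1280,-0.0960)
F = F_att + ΣF_rep = (-7.6280,14.9040)
p' = p + 1/8·F = (-6.9535,-2.1370)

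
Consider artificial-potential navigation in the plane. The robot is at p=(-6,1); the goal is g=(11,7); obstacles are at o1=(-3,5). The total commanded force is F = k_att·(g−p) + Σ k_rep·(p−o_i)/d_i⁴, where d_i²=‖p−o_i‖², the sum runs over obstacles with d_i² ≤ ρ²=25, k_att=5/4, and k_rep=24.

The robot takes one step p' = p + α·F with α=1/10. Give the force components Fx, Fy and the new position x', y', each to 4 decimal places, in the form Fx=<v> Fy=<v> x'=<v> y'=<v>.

Fx=21.1348 Fy=7.3464 x'=-3.8865 y'=1.7346

F_att = 5/4·(g−p) = 5/4·(17,6) = (21.2500,7.5000)
o1: d²=25 ≤ ρ²=25; F_rep = 24·(-3,-4)/25² = (-0.1152,-0.1536)
F = F_att + ΣF_rep = (21.1348,7.3464)
p' = p + 1/10·F = (-3.8865,1.7346)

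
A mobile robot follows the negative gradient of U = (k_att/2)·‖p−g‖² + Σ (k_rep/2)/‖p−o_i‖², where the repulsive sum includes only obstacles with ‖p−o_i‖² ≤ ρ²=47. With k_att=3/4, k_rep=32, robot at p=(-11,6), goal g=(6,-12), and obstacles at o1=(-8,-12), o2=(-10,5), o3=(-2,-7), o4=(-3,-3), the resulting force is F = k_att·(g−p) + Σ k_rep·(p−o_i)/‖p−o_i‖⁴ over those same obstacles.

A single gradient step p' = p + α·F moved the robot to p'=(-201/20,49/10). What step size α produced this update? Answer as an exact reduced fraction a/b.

F_att = 3/4·(g−p) = 3/4·(17,-18) = (12.7500,-13.5000)
o1: d²=333 > ρ²=47 → inactive
o2: d²=2 ≤ ρ²=47; F_rep = 32·(-1,1)/2² = (-8.0000,8.0000)
o3: d²=250 > ρ²=47 → inactive
o4: d²=145 > ρ²=47 → inactive
F = F_att + ΣF_rep = (4.7500,-5.5000)
Δp = p'−p = (0.9500,-1.1000); α = Δx/Fx = (19/20) / (19/4) = 1/5
check: Δy/Fy = (-11/10) / (-11/2) = 1/5 ✓

α = 1/5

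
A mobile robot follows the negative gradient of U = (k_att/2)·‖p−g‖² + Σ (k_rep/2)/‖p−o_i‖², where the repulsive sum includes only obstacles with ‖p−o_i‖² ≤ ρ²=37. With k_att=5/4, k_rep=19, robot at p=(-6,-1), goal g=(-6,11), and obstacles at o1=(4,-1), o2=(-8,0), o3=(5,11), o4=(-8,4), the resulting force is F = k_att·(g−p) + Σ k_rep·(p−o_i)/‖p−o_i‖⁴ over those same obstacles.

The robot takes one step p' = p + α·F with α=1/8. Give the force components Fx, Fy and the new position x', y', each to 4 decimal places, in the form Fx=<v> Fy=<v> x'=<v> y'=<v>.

Fx=1.5652 Fy=14.1270 x'=-5.8044 y'=0.7659

F_att = 5/4·(g−p) = 5/4·(0,12) = (0.0000,15.0000)
o1: d²=100 > ρ²=37 → inactive
o2: d²=5 ≤ ρ²=37; F_rep = 19·(2,-1)/5² = (1.5200,-0.7600)
o3: d²=265 > ρ²=37 → inactive
o4: d²=29 ≤ ρ²=37; F_rep = 19·(2,-5)/29² = (0.0452,-0.1130)
F = F_att + ΣF_rep = (1.5652,14.1270)
p' = p + 1/8·F = (-5.8044,0.7659)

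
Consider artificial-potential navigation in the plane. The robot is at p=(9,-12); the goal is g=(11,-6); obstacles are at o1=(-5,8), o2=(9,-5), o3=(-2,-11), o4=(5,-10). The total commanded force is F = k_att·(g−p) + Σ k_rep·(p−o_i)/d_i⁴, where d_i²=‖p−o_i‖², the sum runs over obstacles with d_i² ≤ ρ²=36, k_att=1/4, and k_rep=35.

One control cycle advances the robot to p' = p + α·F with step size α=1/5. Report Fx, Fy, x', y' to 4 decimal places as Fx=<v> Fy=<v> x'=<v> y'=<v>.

Fx=0.8500 Fy=1.3250 x'=9.1700 y'=-11.7350

F_att = 1/4·(g−p) = 1/4·(2,6) = (0.5000,1.5000)
o1: d²=596 > ρ²=36 → inactive
o2: d²=49 > ρ²=36 → inactive
o3: d²=122 > ρ²=36 → inactive
o4: d²=20 ≤ ρ²=36; F_rep = 35·(4,-2)/20² = (0.3500,-0.1750)
F = F_att + ΣF_rep = (0.8500,1.3250)
p' = p + 1/5·F = (9.1700,-11.7350)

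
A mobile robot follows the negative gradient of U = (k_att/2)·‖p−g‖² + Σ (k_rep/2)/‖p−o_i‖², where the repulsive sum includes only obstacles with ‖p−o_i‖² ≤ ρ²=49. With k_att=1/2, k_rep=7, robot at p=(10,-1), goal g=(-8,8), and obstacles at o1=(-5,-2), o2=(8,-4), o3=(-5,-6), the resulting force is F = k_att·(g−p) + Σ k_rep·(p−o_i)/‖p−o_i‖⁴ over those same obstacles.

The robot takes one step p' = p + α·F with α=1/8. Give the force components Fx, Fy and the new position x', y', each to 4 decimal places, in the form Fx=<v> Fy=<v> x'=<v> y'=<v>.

Fx=-8.9172 Fy=4.6243 x'=8.8854 y'=-0.4220

F_att = 1/2·(g−p) = 1/2·(-18,9) = (-9.0000,4.5000)
o1: d²=226 > ρ²=49 → inactive
o2: d²=13 ≤ ρ²=49; F_rep = 7·(2,3)/13² = (0.0828,0.1243)
o3: d²=250 > ρ²=49 → inactive
F = F_att + ΣF_rep = (-8.9172,4.6243)
p' = p + 1/8·F = (8.8854,-0.4220)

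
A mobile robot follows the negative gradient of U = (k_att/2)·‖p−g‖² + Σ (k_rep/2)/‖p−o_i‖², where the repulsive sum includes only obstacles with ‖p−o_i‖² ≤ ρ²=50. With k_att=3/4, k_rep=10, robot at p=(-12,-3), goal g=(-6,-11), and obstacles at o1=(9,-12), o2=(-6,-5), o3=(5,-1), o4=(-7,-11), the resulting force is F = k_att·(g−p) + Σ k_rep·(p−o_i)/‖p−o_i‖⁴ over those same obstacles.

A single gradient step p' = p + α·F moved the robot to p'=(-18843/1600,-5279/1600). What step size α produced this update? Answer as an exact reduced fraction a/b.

F_att = 3/4·(g−p) = 3/4·(6,-8) = (4.5000,-6.0000)
o1: d²=522 > ρ²=50 → inactive
o2: d²=40 ≤ ρ²=50; F_rep = 10·(-6,2)/40² = (-0.0375,0.0125)
o3: d²=293 > ρ²=50 → inactive
o4: d²=89 > ρ²=50 → inactive
F = F_att + ΣF_rep = (4.4625,-5.9875)
Δp = p'−p = (0.2231,-0.2994); α = Δx/Fx = (357/1600) / (357/80) = 1/20
check: Δy/Fy = (-479/1600) / (-479/80) = 1/20 ✓

α = 1/20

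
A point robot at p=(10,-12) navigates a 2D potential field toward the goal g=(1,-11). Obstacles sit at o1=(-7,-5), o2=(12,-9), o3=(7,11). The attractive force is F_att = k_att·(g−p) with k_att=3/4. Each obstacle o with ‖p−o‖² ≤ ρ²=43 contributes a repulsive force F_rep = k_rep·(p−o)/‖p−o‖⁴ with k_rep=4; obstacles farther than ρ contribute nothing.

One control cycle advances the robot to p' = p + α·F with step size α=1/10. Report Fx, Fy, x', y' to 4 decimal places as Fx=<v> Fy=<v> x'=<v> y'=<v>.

Fx=-6.7973 Fy=0.6790 x'=9.3203 y'=-11.9321

F_att = 3/4·(g−p) = 3/4·(-9,1) = (-6.7500,0.7500)
o1: d²=338 > ρ²=43 → inactive
o2: d²=13 ≤ ρ²=43; F_rep = 4·(-2,-3)/13² = (-0.0473,-0.0710)
o3: d²=538 > ρ²=43 → inactive
F = F_att + ΣF_rep = (-6.7973,0.6790)
p' = p + 1/10·F = (9.3203,-11.9321)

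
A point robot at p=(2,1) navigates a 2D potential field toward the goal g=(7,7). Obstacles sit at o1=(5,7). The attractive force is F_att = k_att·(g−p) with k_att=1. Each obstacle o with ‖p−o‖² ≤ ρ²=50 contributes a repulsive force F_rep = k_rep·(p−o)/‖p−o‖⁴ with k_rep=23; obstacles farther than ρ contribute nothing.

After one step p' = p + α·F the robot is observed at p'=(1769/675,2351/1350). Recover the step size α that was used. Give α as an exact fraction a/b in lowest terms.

α = 1/8

F_att = 1·(g−p) = 1·(5,6) = (5.0000,6.0000)
o1: d²=45 ≤ ρ²=50; F_rep = 23·(-3,-6)/45² = (-0.0341,-0.0681)
F = F_att + ΣF_rep = (4.9659,5.9319)
Δp = p'−p = (0.6207,0.7415); α = Δx/Fx = (419/675) / (3352/675) = 1/8
check: Δy/Fy = (1001/1350) / (4004/675) = 1/8 ✓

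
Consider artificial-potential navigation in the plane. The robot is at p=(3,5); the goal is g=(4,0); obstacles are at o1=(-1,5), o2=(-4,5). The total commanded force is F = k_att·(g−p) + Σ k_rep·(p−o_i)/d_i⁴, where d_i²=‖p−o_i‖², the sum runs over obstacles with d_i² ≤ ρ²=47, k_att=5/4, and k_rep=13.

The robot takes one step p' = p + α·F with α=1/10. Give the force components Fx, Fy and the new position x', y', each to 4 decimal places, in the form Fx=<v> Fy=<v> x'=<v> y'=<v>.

F_att = 5/4·(g−p) = 5/4·(1,-5) = (1.2500,-6.2500)
o1: d²=16 ≤ ρ²=47; F_rep = 13·(4,0)/16² = (0.2031,0.0000)
o2: d²=49 > ρ²=47 → inactive
F = F_att + ΣF_rep = (1.4531,-6.2500)
p' = p + 1/10·F = (3.1453,4.3750)

Fx=1.4531 Fy=-6.2500 x'=3.1453 y'=4.3750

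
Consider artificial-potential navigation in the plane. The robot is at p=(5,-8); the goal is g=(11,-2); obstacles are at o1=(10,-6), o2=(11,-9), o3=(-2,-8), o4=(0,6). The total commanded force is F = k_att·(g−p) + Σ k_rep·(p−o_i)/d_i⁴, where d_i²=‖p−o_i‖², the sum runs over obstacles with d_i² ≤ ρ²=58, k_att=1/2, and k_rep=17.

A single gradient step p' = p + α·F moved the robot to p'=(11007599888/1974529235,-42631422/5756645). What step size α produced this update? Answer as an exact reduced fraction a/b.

α = 1/5

F_att = 1/2·(g−p) = 1/2·(6,6) = (3.0000,3.0000)
o1: d²=29 ≤ ρ²=58; F_rep = 17·(-5,-2)/29² = (-0.1011,-0.0404)
o2: d²=37 ≤ ρ²=58; F_rep = 17·(-6,1)/37² = (-0.0745,0.0124)
o3: d²=49 ≤ ρ²=58; F_rep = 17·(7,0)/49² = (0.0496,0.0000)
o4: d²=221 > ρ²=58 → inactive
F = F_att + ΣF_rep = (2.8740,2.9720)
Δp = p'−p = (0.5748,0.5944); α = Δx/Fx = (1134953713/1974529235) / (1134953713/394905847) = 1/5
check: Δy/Fy = (3421738/5756645) / (3421738/1151329) = 1/5 ✓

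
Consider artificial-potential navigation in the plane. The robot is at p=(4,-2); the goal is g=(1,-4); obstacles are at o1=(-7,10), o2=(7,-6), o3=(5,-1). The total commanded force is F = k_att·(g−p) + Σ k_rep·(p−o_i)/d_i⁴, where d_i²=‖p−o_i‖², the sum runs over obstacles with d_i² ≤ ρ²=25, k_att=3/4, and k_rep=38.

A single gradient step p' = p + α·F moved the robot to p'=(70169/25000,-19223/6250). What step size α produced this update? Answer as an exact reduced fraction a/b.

α = 1/10

F_att = 3/4·(g−p) = 3/4·(-3,-2) = (-2.2500,-1.5000)
o1: d²=265 > ρ²=25 → inactive
o2: d²=25 ≤ ρ²=25; F_rep = 38·(-3,4)/25² = (-0.1824,0.2432)
o3: d²=2 ≤ ρ²=25; F_rep = 38·(-1,-1)/2² = (-9.5000,-9.5000)
F = F_att + ΣF_rep = (-11.9324,-10.7568)
Δp = p'−p = (-1.1932,-1.0757); α = Δx/Fx = (-29831/25000) / (-29831/2500) = 1/10
check: Δy/Fy = (-6723/6250) / (-6723/625) = 1/10 ✓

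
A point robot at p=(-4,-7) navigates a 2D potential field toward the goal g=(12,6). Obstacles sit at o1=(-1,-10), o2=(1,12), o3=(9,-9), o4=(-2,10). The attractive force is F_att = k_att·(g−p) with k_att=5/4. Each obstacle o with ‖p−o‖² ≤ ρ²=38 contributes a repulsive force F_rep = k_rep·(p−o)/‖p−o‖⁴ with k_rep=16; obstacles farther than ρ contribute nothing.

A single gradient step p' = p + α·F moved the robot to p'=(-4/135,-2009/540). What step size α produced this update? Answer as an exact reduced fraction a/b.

F_att = 5/4·(g−p) = 5/4·(16,13) = (20.0000,16.2500)
o1: d²=18 ≤ ρ²=38; F_rep = 16·(-3,3)/18² = (-0.1481,0.1481)
o2: d²=386 > ρ²=38 → inactive
o3: d²=173 > ρ²=38 → inactive
o4: d²=293 > ρ²=38 → inactive
F = F_att + ΣF_rep = (19.8519,16.3981)
Δp = p'−p = (3.9704,3.2796); α = Δx/Fx = (536/135) / (536/27) = 1/5
check: Δy/Fy = (1771/540) / (1771/108) = 1/5 ✓

α = 1/5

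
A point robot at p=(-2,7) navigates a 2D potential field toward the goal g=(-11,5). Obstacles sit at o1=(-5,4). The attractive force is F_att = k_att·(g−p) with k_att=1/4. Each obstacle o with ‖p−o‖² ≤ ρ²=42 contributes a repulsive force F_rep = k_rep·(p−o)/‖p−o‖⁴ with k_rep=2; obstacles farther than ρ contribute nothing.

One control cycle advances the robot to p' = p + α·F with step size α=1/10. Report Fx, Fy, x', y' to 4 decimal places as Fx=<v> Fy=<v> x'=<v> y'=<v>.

F_att = 1/4·(g−p) = 1/4·(-9,-2) = (-2.2500,-0.5000)
o1: d²=18 ≤ ρ²=42; F_rep = 2·(3,3)/18² = (0.0185,0.0185)
F = F_att + ΣF_rep = (-2.2315,-0.4815)
p' = p + 1/10·F = (-2.2231,6.9519)

Fx=-2.2315 Fy=-0.4815 x'=-2.2231 y'=6.9519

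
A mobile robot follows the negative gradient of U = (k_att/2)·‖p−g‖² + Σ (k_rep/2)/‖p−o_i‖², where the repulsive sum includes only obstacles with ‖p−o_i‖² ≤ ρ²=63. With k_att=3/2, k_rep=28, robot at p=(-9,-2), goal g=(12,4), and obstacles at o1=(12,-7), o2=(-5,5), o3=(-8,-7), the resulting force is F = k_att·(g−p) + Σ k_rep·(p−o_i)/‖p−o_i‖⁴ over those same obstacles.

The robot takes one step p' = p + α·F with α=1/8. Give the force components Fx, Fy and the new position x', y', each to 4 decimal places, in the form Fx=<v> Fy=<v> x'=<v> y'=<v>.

Fx=31.4586 Fy=9.2071 x'=-5.0677 y'=-0.8491

F_att = 3/2·(g−p) = 3/2·(21,6) = (31.5000,9.0000)
o1: d²=466 > ρ²=63 → inactive
o2: d²=65 > ρ²=63 → inactive
o3: d²=26 ≤ ρ²=63; F_rep = 28·(-1,5)/26² = (-0.0414,0.2071)
F = F_att + ΣF_rep = (31.4586,9.2071)
p' = p + 1/8·F = (-5.0677,-0.8491)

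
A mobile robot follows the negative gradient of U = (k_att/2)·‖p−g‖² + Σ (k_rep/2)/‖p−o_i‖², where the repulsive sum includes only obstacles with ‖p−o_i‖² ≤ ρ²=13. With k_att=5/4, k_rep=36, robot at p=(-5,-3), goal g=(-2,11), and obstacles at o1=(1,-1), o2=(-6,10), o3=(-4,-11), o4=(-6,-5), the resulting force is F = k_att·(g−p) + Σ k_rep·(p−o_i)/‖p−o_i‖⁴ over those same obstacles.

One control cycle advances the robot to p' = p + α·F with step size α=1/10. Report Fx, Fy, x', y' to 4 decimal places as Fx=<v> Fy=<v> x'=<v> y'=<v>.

F_att = 5/4·(g−p) = 5/4·(3,14) = (3.7500,17.5000)
o1: d²=40 > ρ²=13 → inactive
o2: d²=170 > ρ²=13 → inactive
o3: d²=65 > ρ²=13 → inactive
o4: d²=5 ≤ ρ²=13; F_rep = 36·(1,2)/5² = (1.4400,2.8800)
F = F_att + ΣF_rep = (5.1900,20.3800)
p' = p + 1/10·F = (-4.4810,-0.9620)

Fx=5.1900 Fy=20.3800 x'=-4.4810 y'=-0.9620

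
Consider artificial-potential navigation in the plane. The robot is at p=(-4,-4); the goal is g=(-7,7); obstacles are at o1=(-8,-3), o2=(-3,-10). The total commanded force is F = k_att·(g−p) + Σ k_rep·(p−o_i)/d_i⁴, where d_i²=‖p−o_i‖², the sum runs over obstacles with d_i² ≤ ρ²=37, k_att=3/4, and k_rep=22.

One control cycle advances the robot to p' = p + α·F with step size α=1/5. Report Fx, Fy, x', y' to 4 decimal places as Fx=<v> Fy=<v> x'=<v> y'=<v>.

Fx=-1.9616 Fy=8.2703 x'=-4.3923 y'=-2.3459

F_att = 3/4·(g−p) = 3/4·(-3,11) = (-2.2500,8.2500)
o1: d²=17 ≤ ρ²=37; F_rep = 22·(4,-1)/17² = (0.3045,-0.0761)
o2: d²=37 ≤ ρ²=37; F_rep = 22·(-1,6)/37² = (-0.0161,0.0964)
F = F_att + ΣF_rep = (-1.9616,8.2703)
p' = p + 1/5·F = (-4.3923,-2.3459)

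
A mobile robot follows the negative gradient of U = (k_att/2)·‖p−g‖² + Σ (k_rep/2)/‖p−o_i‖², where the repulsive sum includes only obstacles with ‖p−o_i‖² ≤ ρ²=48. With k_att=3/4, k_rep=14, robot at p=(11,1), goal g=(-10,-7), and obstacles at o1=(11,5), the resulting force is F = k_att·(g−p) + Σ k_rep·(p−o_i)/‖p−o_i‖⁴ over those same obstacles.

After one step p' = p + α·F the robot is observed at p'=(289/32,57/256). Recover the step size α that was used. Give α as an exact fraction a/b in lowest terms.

α = 1/8

F_att = 3/4·(g−p) = 3/4·(-21,-8) = (-15.7500,-6.0000)
o1: d²=16 ≤ ρ²=48; F_rep = 14·(0,-4)/16² = (0.0000,-0.2188)
F = F_att + ΣF_rep = (-15.7500,-6.2188)
Δp = p'−p = (-1.9688,-0.7773); α = Δx/Fx = (-63/32) / (-63/4) = 1/8
check: Δy/Fy = (-199/256) / (-199/32) = 1/8 ✓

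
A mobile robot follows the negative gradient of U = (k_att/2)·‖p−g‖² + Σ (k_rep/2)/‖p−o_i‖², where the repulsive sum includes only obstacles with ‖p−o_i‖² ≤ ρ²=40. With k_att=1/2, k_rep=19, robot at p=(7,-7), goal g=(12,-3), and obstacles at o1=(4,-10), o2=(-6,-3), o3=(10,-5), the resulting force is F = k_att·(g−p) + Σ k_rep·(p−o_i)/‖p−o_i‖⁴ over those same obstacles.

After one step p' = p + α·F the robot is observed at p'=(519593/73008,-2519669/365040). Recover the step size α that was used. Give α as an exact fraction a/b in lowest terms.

F_att = 1/2·(g−p) = 1/2·(5,4) = (2.5000,2.0000)
o1: d²=18 ≤ ρ²=40; F_rep = 19·(3,3)/18² = (0.1759,0.1759)
o2: d²=185 > ρ²=40 → inactive
o3: d²=13 ≤ ρ²=40; F_rep = 19·(-3,-2)/13² = (-0.3373,-0.2249)
F = F_att + ΣF_rep = (2.3386,1.9511)
Δp = p'−p = (0.1169,0.0976); α = Δx/Fx = (8537/73008) / (42685/18252) = 1/20
check: Δy/Fy = (35611/365040) / (35611/18252) = 1/20 ✓

α = 1/20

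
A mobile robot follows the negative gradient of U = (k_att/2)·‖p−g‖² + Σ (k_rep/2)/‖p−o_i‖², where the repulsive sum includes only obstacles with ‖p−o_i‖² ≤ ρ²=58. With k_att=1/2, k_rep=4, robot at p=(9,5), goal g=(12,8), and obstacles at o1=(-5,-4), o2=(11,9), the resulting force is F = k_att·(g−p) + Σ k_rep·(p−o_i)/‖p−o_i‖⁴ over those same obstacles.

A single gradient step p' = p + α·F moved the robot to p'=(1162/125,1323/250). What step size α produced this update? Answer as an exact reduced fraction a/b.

α = 1/5

F_att = 1/2·(g−p) = 1/2·(3,3) = (1.5000,1.5000)
o1: d²=277 > ρ²=58 → inactive
o2: d²=20 ≤ ρ²=58; F_rep = 4·(-2,-4)/20² = (-0.0200,-0.0400)
F = F_att + ΣF_rep = (1.4800,1.4600)
Δp = p'−p = (0.2960,0.2920); α = Δx/Fx = (37/125) / (37/25) = 1/5
check: Δy/Fy = (73/250) / (73/50) = 1/5 ✓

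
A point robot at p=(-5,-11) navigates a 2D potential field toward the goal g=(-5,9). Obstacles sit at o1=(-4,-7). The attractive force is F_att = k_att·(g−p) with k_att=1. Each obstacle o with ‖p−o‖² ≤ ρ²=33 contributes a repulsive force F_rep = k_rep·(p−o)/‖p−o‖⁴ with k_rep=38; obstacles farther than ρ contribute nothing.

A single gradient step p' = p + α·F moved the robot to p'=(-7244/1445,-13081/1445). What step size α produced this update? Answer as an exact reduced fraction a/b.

F_att = 1·(g−p) = 1·(0,20) = (0.0000,20.0000)
o1: d²=17 ≤ ρ²=33; F_rep = 38·(-1,-4)/17² = (-0.1315,-0.5260)
F = F_att + ΣF_rep = (-0.1315,19.4740)
Δp = p'−p = (-0.0131,1.9474); α = Δx/Fx = (-19/1445) / (-38/289) = 1/10
check: Δy/Fy = (2814/1445) / (5628/289) = 1/10 ✓

α = 1/10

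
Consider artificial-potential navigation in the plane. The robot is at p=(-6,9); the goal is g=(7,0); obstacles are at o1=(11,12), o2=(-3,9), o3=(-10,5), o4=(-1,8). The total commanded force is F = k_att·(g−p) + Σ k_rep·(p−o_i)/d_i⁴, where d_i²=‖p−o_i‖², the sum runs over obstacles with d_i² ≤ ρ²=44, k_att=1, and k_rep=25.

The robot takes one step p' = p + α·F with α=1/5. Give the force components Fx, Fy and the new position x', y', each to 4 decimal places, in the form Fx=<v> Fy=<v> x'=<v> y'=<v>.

F_att = 1·(g−p) = 1·(13,-9) = (13.0000,-9.0000)
o1: d²=298 > ρ²=44 → inactive
o2: d²=9 ≤ ρ²=44; F_rep = 25·(-3,0)/9² = (-0.9259,0.0000)
o3: d²=32 ≤ ρ²=44; F_rep = 25·(4,4)/32² = (0.0977,0.0977)
o4: d²=26 ≤ ρ²=44; F_rep = 25·(-5,1)/26² = (-0.1849,0.0370)
F = F_att + ΣF_rep = (11.9868,-8.8654)
p' = p + 1/5·F = (-3.6026,7.2269)

Fx=11.9868 Fy=-8.8654 x'=-3.6026 y'=7.2269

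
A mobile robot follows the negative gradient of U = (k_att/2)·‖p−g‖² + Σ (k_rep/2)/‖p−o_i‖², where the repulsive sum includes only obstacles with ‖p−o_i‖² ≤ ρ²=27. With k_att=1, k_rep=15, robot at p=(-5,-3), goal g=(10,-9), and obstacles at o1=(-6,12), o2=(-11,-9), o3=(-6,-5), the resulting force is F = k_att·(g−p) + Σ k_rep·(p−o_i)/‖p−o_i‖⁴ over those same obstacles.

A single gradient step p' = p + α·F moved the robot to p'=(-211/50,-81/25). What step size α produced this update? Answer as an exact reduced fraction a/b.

F_att = 1·(g−p) = 1·(15,-6) = (15.0000,-6.0000)
o1: d²=226 > ρ²=27 → inactive
o2: d²=72 > ρ²=27 → inactive
o3: d²=5 ≤ ρ²=27; F_rep = 15·(1,2)/5² = (0.6000,1.2000)
F = F_att + ΣF_rep = (15.6000,-4.8000)
Δp = p'−p = (0.7800,-0.2400); α = Δx/Fx = (39/50) / (78/5) = 1/20
check: Δy/Fy = (-6/25) / (-24/5) = 1/20 ✓

α = 1/20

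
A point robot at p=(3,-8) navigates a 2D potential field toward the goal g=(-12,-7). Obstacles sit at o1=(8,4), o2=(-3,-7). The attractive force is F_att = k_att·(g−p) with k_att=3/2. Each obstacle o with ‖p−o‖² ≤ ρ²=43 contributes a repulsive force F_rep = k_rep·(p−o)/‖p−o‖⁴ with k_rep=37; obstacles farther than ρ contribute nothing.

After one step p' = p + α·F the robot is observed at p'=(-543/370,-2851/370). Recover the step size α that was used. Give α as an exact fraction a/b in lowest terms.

F_att = 3/2·(g−p) = 3/2·(-15,1) = (-22.5000,1.5000)
o1: d²=169 > ρ²=43 → inactive
o2: d²=37 ≤ ρ²=43; F_rep = 37·(6,-1)/37² = (0.1622,-0.0270)
F = F_att + ΣF_rep = (-22.3378,1.4730)
Δp = p'−p = (-4.4676,0.2946); α = Δx/Fx = (-1653/370) / (-1653/74) = 1/5
check: Δy/Fy = (109/370) / (109/74) = 1/5 ✓

α = 1/5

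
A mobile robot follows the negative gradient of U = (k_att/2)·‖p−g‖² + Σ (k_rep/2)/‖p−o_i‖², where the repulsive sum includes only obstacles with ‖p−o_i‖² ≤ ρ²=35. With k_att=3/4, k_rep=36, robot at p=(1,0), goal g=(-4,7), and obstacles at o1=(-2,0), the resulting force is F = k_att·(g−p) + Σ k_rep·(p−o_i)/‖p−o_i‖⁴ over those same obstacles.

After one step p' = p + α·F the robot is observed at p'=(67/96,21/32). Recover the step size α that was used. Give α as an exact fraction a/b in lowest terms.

α = 1/8

F_att = 3/4·(g−p) = 3/4·(-5,7) = (-3.7500,5.2500)
o1: d²=9 ≤ ρ²=35; F_rep = 36·(3,0)/9² = (1.3333,0.0000)
F = F_att + ΣF_rep = (-2.4167,5.2500)
Δp = p'−p = (-0.3021,0.6562); α = Δx/Fx = (-29/96) / (-29/12) = 1/8
check: Δy/Fy = (21/32) / (21/4) = 1/8 ✓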